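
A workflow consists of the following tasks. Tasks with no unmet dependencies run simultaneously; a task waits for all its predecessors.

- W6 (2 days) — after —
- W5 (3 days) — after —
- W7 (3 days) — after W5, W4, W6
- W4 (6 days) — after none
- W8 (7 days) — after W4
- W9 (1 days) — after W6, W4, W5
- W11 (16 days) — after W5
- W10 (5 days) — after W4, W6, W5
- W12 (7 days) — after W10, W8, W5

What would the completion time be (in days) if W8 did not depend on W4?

Original critical path: W4→W8→W12 = 6+7+7 = 20 ⇒ 20 days.
Without W4→W8, W8's earliest start moves from 6 to 0.
New critical path: W5→W11 = 3+16 = 19 ⇒ 19 days.

19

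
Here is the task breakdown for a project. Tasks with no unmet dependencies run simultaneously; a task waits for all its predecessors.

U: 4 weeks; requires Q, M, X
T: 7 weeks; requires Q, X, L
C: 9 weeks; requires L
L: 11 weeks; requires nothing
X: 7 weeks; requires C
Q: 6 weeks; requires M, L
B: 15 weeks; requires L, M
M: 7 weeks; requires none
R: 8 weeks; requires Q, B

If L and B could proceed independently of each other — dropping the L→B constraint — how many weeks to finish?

With the dependency in place, L→B→R = 11+15+8 = 34 sets the finish at 34 weeks.
Without L→B, B's earliest start moves from 11 to 7.
After: L→C→X→T = 11+9+7+7 = 34 → 34 weeks.

34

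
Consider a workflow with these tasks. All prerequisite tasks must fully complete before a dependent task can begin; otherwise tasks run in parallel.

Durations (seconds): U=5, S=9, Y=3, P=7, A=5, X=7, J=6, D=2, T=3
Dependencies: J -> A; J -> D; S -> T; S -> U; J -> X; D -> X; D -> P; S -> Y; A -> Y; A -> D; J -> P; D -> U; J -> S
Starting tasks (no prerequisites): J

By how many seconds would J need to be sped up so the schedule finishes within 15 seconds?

Current finish: 20 seconds; target: 15.
J is on every critical path, so each second cut from J cuts the finish by one (this holds down to a finish of 15).
Need 20 − 15 = 5 seconds off J → J becomes 1 second, finish becomes 15.

5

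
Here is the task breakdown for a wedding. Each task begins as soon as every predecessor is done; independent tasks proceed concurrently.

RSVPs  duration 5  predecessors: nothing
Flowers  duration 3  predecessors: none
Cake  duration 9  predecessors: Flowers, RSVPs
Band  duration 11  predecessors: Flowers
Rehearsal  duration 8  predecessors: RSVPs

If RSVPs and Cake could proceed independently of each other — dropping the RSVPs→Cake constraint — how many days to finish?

Original critical path: RSVPs→Cake = 5+9 = 14 ⇒ 14 days.
Without RSVPs→Cake, Cake's earliest start moves from 5 to 3.
New critical path: Flowers→Band = 3+11 = 14 ⇒ 14 days.

14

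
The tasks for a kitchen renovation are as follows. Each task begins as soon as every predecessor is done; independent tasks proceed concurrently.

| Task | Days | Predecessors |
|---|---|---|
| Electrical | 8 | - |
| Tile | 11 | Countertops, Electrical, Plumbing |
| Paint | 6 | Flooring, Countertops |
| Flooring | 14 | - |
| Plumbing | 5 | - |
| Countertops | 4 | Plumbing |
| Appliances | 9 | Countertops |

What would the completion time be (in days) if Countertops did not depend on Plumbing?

20

With the dependency in place, Plumbing→Countertops→Tile = 5+4+11 = 20 sets the finish at 20 days.
Without Plumbing→Countertops, Countertops's earliest start moves from 5 to 0.
The longest chain is now Flooring→Paint = 14+6 = 20, so the plan takes 20 days.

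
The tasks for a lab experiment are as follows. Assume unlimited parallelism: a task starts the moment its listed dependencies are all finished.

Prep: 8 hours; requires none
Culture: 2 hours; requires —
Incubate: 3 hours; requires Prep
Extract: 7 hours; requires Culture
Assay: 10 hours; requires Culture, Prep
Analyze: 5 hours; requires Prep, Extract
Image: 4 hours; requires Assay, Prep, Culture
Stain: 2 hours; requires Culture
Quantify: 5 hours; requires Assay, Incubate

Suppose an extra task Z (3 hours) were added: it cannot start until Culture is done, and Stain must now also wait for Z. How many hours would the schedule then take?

Originally the schedule takes 23 hours.
With Z inserted, Stain now waits for max(Culture, Z).
New critical path: Prep→Assay→Quantify = 8+10+5 = 23 ⇒ 23 hours.

23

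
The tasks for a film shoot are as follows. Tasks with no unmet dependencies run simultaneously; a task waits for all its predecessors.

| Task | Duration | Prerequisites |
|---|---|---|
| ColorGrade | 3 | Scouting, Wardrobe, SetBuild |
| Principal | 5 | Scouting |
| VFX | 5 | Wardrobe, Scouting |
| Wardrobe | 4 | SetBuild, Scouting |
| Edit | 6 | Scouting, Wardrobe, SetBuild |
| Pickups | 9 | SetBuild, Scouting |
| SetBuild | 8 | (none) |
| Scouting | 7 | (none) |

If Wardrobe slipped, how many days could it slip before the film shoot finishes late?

0

Critical path: SetBuild→Wardrobe→Edit = 8+4+6 = 18, so the finish is 18 days.
Wardrobe finishes as early as 12 and must finish by 12.
Float = 18 − 18 = 0.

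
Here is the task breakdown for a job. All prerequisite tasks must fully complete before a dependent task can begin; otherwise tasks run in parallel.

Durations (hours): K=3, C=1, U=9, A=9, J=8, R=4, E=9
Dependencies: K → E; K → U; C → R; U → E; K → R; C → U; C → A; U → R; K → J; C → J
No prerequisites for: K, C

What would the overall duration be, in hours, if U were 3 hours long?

Critical path before the change: K→U→E = 3+9+9 = 21 giving 21 hours.
Since U is critical, the -6 change carries straight to that chain (now 15 hours).
No other chain overtakes it, so the finish is 15 hours.

15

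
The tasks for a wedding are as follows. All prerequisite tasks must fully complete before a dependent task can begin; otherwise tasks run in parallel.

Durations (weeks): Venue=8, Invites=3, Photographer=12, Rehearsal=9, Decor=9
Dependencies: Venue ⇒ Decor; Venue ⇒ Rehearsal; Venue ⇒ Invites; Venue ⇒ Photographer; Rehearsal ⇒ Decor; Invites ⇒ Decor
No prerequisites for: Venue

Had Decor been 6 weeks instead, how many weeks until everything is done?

23

Baseline: Venue→Rehearsal→Decor = 8+9+9 = 26 → 26 weeks.
Since Decor is critical, the -3 change carries straight to that chain (now 23 weeks).
The critical path is still Venue→Rehearsal→Decor; finish is now 23 weeks.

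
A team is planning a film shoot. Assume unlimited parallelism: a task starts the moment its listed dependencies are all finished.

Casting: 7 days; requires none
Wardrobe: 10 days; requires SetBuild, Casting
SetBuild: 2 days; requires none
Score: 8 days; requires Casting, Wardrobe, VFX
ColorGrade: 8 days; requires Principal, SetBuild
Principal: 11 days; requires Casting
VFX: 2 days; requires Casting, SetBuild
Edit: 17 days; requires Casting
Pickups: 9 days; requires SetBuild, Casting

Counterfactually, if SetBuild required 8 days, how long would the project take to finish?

Baseline: Casting→Principal→ColorGrade = 7+11+8 = 26 → 26 days.
SetBuild has 6 days of float (longest path through it is 20).
That remains the longest chain; total 26 days.

26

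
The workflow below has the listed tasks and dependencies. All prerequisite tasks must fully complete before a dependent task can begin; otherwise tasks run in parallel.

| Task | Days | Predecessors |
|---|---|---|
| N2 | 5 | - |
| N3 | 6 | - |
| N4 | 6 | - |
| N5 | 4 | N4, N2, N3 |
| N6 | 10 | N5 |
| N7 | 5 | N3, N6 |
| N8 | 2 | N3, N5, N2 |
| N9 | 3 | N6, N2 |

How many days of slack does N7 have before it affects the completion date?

N3→N5→N6→N7 = 6+4+10+5 = 25 sets the makespan at 25 days.
N7 finishes as early as 25 and must finish by 25.
Slack of N7 = 20 − 20 = 0 days.

0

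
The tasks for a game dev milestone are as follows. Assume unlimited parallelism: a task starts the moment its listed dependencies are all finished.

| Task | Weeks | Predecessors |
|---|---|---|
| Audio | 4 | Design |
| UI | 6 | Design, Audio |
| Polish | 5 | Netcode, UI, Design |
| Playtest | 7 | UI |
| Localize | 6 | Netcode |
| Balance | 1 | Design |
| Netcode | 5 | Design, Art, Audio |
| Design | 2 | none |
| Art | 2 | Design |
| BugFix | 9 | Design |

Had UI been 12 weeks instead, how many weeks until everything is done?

Actual critical path: Design→Audio→UI→Playtest = 2+4+6+7 = 19 ⇒ 19 weeks.
UI lies on that path, so at 12 weeks the path becomes 25 weeks.
That remains the longest chain; total 25 weeks.

25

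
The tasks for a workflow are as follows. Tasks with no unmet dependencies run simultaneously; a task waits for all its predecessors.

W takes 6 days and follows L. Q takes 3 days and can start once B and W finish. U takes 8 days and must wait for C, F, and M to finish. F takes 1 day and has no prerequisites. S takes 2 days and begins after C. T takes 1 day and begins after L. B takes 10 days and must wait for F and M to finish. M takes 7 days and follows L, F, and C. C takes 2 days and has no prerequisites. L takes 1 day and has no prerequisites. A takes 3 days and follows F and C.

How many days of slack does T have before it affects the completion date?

20

C→M→B→Q = 2+7+10+3 = 22 sets the makespan at 22 days.
The longest chain containing T totals 2 days.
Float = 22 − 2 = 20.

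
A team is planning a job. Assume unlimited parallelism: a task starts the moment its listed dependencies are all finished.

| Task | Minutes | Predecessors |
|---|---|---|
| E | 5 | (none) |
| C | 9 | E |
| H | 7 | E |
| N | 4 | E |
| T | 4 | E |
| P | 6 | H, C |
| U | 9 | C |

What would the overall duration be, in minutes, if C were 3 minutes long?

Baseline: E→C→U = 5+9+9 = 23 → 23 minutes.
C is on the critical path; changing it to 3 makes that path 17 minutes.
New critical path: E→H→P = 5+7+6 = 18 ⇒ 18 minutes.

18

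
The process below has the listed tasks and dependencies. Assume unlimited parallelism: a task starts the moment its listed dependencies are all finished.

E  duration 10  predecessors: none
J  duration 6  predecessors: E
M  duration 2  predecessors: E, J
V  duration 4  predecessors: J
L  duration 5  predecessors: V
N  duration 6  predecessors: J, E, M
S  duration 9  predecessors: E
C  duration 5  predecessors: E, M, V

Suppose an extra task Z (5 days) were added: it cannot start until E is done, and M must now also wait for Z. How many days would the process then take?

25

Originally the process takes 25 days.
With Z inserted, M now waits for max(E, J, Z).
New critical path: E→J→V→L = 10+6+4+5 = 25 ⇒ 25 days.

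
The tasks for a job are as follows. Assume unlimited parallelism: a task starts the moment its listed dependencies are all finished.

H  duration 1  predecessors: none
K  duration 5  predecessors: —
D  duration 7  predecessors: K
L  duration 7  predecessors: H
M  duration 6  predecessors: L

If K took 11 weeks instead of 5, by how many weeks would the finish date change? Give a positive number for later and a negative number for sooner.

Critical path before the change: H→L→M = 1+7+6 = 14 giving 14 weeks.
K is off the critical path — its longest chain is 12 weeks, giving 2 of slack.
The binding chain switches to K→D = 11+7 = 18; finish 18 weeks.
Change in finish: 18 − 14 = +4 weeks.

4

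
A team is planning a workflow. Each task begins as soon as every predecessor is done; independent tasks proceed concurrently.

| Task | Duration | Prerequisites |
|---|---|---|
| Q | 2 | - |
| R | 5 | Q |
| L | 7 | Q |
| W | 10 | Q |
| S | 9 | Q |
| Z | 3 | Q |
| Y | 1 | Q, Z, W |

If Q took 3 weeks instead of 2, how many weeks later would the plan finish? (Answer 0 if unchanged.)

Critical path before the change: Q→W→Y = 2+10+1 = 13 giving 13 weeks.
Q lies on that path, so at 3 weeks the path becomes 14 weeks.
That remains the longest chain; total 14 weeks.
Change in finish: 14 − 13 = +1 weeks.

1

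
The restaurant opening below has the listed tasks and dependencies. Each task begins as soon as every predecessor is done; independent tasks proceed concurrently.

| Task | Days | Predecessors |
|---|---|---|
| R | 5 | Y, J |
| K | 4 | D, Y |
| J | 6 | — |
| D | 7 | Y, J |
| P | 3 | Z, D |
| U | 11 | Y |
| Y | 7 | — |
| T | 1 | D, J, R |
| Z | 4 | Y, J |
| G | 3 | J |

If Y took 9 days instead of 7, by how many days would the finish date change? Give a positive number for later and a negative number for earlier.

2

Actual critical path: Y→D→K = 7+7+4 = 18 ⇒ 18 days.
Y is on the critical path; changing it to 9 makes that path 20 days.
No other chain overtakes it, so the finish is 20 days.
Change in finish: 20 − 18 = +2 days.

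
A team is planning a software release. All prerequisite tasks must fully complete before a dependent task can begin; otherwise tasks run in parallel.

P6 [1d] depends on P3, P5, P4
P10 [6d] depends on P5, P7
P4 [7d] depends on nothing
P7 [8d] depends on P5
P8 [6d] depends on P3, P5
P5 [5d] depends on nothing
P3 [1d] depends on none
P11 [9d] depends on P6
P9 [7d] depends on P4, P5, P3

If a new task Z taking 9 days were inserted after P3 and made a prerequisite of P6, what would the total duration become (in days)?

Originally the project takes 19 days.
With Z inserted, P6 now waits for max(P3, P5, P4, Z).
New critical path: P3→Z→P6→P11 = 1+9+1+9 = 20 ⇒ 20 days.

20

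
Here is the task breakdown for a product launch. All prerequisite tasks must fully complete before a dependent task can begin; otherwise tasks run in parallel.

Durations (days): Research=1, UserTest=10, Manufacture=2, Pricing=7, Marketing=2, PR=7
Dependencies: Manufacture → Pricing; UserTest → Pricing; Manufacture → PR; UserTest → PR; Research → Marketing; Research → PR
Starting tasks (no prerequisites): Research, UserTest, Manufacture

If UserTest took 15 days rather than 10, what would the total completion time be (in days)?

Critical path before the change: UserTest→Pricing = 10+7 = 17 giving 17 days.
UserTest lies on that path, so at 15 days the path becomes 22 days.
The critical path is still UserTest→Pricing; finish is now 22 days.

22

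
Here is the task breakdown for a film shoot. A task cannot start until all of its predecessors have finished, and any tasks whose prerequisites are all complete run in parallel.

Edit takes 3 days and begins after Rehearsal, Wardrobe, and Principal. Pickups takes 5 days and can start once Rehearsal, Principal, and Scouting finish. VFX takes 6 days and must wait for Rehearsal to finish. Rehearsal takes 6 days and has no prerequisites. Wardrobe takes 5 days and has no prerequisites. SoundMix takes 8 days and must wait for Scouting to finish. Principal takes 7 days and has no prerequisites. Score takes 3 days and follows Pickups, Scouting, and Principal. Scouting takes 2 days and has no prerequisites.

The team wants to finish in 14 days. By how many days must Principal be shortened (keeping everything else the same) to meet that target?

1

Current finish: 15 days; target: 14.
Principal is on every critical path, so each day cut from Principal cuts the finish by one (this holds down to a finish of 14).
Need 15 − 14 = 1 day off Principal → Principal becomes 6 days, finish becomes 14.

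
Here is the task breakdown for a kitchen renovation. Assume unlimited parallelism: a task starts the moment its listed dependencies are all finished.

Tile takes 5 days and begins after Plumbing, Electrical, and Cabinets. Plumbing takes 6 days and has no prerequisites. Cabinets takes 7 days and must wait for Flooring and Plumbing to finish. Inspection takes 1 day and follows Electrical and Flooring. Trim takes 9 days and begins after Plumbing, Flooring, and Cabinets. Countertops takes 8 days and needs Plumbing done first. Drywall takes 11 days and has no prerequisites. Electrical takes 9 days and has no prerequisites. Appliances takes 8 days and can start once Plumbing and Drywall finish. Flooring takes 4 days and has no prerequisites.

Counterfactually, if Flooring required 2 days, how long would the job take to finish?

22

Actual critical path: Plumbing→Cabinets→Trim = 6+7+9 = 22 ⇒ 22 days.
The longest path through Flooring is only 20 days, so Flooring has float 2.
The critical path is still Plumbing→Cabinets→Trim; finish is now 22 days.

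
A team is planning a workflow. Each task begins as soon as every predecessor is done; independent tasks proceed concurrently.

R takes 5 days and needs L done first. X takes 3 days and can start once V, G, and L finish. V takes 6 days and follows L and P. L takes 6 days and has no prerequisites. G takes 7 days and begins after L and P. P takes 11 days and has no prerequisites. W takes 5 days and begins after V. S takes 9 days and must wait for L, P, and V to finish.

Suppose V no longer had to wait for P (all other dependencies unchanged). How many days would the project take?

21

With the dependency in place, P→V→S = 11+6+9 = 26 sets the finish at 26 days.
Without P→V, V's earliest start moves from 11 to 6.
New critical path: P→G→X = 11+7+3 = 21 ⇒ 21 days.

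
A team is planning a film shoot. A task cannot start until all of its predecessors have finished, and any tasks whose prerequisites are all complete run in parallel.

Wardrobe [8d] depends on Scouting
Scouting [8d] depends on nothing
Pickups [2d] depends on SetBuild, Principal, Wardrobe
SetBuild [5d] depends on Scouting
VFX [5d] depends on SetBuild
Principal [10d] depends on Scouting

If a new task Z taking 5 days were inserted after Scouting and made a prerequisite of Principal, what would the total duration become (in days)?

Originally the schedule takes 20 days.
With Z inserted, Principal now waits for max(Scouting, Z).
New critical path: Scouting→Z→Principal→Pickups = 8+5+10+2 = 25 ⇒ 25 days.

25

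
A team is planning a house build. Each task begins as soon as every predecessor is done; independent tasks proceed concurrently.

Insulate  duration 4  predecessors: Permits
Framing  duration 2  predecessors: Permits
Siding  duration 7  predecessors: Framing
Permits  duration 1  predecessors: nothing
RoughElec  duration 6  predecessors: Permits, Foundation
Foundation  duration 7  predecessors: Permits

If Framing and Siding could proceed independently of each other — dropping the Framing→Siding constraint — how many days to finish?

With the dependency in place, Permits→Foundation→RoughElec = 1+7+6 = 14 sets the finish at 14 days.
Without Framing→Siding, Siding's earliest start moves from 3 to 0.
New critical path: Permits→Foundation→RoughElec = 1+7+6 = 14 ⇒ 14 days.

14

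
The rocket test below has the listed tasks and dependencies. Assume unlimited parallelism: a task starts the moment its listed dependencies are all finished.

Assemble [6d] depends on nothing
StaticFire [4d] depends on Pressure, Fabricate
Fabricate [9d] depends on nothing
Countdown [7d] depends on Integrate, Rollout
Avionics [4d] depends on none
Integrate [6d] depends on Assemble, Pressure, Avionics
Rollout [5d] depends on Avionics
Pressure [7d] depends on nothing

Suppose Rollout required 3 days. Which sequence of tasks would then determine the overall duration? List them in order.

As given, the longest chain is Pressure→Integrate→Countdown = 7+6+7 = 20, so the finish is 20 days.
Rollout is off the critical path — its longest chain is 16 days, giving 4 of slack.
That remains the longest chain; total 20 days.

Pressure, Integrate, Countdown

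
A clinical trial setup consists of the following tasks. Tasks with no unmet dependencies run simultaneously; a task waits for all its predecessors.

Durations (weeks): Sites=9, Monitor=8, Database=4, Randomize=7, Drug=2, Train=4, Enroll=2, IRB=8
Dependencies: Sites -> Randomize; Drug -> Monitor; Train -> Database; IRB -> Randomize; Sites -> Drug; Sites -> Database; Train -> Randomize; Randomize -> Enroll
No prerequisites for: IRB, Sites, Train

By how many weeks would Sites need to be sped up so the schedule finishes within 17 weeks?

Current finish: 19 weeks; target: 17.
Sites is on every critical path, so each week cut from Sites cuts the finish by one (this holds down to a finish of 17).
Need 19 − 17 = 2 weeks off Sites → Sites becomes 7 weeks, finish becomes 17.

2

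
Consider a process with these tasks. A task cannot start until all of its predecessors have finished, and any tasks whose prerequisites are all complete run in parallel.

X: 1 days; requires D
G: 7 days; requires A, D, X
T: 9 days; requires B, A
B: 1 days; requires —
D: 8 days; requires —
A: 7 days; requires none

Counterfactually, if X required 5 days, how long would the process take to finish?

20

As given, the longest chain is D→X→G = 8+1+7 = 16, so the finish is 16 days.
Since X is critical, the +4 change carries straight to that chain (now 20 days).
That remains the longest chain; total 20 days.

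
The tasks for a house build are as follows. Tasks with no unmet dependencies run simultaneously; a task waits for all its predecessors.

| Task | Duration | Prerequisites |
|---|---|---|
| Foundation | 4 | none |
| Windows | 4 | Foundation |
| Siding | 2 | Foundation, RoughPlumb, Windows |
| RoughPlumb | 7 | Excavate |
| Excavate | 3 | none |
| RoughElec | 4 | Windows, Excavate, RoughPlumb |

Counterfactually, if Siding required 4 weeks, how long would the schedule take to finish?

Critical path before the change: Excavate→RoughPlumb→RoughElec = 3+7+4 = 14 giving 14 weeks.
Siding has 2 weeks of float (longest path through it is 12).
No other chain overtakes it, so the finish is 14 weeks.

14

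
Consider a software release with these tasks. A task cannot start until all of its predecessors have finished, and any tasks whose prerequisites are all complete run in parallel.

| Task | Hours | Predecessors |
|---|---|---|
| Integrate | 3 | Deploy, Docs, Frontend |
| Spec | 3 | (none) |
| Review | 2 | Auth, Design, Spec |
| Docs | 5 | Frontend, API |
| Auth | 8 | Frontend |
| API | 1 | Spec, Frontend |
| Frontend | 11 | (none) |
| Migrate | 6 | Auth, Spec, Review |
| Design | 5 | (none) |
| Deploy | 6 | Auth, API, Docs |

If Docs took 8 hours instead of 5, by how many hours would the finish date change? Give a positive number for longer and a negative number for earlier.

1

Actual critical path: Frontend→Auth→Deploy→Integrate = 11+8+6+3 = 28 ⇒ 28 hours.
The longest path through Docs is only 26 hours, so Docs has float 2.
New critical path: Frontend→API→Docs→Deploy→Integrate = 11+1+8+6+3 = 29 ⇒ 29 hours.
Change in finish: 29 − 28 = +1 hours.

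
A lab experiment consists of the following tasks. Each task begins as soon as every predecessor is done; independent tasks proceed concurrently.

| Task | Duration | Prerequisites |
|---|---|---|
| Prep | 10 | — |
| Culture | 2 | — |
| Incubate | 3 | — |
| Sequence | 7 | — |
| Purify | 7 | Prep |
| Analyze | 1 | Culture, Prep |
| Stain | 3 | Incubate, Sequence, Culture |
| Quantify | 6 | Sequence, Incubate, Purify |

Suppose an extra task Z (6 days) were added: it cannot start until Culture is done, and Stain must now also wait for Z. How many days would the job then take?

Originally the job takes 23 days.
With Z inserted, Stain now waits for max(Incubate, Sequence, Culture, Z).
New critical path: Prep→Purify→Quantify = 10+7+6 = 23 ⇒ 23 days.

23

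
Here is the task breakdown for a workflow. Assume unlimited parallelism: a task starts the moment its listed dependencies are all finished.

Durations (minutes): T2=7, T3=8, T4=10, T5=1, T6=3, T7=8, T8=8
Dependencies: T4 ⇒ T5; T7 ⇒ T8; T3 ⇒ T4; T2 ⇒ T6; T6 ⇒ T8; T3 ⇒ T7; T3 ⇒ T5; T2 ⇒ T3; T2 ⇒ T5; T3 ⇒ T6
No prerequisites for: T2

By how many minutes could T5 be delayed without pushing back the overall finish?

5

The longest chain is T2→T3→T7→T8 = 7+8+8+8 = 31; overall finish 31 minutes.
Longest path through T5: 26 minutes (earliest finish 26, latest finish 31).
So T5 can slip 31 − 26 = 5 minutes.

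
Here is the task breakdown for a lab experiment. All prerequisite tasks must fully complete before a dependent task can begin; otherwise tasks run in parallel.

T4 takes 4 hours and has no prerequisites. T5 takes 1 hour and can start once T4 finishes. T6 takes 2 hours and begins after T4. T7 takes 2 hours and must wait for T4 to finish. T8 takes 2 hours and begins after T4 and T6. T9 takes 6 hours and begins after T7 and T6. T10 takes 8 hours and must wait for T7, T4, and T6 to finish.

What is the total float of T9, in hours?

The longest chain is T4→T6→T10 = 4+2+8 = 14; overall finish 14 hours.
The longest chain containing T9 totals 12 hours.
Float = 14 − 12 = 2.

2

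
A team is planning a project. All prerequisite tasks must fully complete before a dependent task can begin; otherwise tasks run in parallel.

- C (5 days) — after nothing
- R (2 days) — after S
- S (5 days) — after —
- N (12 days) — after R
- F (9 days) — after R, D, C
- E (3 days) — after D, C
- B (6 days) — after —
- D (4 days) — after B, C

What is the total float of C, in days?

The longest chain is S→R→N = 5+2+12 = 19; overall finish 19 days.
C finishes as early as 5 and must finish by 6.
Slack of C = 1 − 0 = 1 day.

1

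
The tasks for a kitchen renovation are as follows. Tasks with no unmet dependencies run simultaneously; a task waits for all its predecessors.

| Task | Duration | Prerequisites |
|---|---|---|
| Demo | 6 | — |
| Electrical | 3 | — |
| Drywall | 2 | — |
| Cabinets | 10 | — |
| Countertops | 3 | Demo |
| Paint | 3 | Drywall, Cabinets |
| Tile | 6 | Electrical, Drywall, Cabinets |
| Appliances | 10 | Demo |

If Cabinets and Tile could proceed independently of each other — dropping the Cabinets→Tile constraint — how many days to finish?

16

Original critical path: Demo→Appliances = 6+10 = 16 ⇒ 16 days.
Without Cabinets→Tile, Tile's earliest start moves from 10 to 3.
The longest chain is now Demo→Appliances = 6+10 = 16, so the job takes 16 days.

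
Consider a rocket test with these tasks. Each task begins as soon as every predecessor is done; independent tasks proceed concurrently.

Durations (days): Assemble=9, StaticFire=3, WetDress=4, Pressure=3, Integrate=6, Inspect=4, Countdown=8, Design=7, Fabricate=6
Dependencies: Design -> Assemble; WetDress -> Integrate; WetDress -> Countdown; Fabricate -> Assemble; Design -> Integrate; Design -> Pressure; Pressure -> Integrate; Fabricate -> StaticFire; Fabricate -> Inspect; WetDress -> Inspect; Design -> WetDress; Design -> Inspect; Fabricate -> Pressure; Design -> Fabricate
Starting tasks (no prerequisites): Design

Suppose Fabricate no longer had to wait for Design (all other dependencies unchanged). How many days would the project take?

Original critical path: Design→Fabricate→Assemble = 7+6+9 = 22 ⇒ 22 days.
Without Design→Fabricate, Fabricate's earliest start moves from 7 to 0.
New critical path: Design→WetDress→Countdown = 7+4+8 = 19 ⇒ 19 days.

19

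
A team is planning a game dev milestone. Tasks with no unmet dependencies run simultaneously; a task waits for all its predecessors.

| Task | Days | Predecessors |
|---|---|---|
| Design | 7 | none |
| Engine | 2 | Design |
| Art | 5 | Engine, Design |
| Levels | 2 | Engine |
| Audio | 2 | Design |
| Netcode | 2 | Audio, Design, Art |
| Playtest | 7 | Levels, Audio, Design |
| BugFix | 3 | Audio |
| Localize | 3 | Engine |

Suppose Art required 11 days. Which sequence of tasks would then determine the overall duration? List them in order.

Critical path before the change: Design→Engine→Levels→Playtest = 7+2+2+7 = 18 giving 18 days.
Art has 2 days of float (longest path through it is 16).
Now Design→Engine→Art→Netcode = 7+2+11+2 = 22 is longest, so the finish becomes 22 days.

Design, Engine, Art, Netcode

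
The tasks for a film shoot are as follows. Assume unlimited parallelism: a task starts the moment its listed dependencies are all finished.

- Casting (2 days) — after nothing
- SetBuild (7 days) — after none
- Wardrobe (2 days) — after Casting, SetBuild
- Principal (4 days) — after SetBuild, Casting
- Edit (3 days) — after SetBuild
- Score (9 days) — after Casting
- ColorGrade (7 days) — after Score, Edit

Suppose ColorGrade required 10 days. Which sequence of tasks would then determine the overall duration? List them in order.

Actual critical path: Casting→Score→ColorGrade = 2+9+7 = 18 ⇒ 18 days.
ColorGrade is on the critical path; changing it to 10 makes that path 21 days.
No other chain overtakes it, so the finish is 21 days.

Casting, Score, ColorGrade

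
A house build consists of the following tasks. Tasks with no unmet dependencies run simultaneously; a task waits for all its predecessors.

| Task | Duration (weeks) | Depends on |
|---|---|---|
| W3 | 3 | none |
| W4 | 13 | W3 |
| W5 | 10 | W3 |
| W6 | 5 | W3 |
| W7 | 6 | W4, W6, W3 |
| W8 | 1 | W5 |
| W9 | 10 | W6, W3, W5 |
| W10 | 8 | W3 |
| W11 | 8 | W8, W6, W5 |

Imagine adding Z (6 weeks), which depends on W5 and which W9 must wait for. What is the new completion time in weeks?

Originally the house build takes 23 weeks.
With Z inserted, W9 now waits for max(W6, W3, W5, Z).
New critical path: W3→W5→Z→W9 = 3+10+6+10 = 29 ⇒ 29 weeks.

29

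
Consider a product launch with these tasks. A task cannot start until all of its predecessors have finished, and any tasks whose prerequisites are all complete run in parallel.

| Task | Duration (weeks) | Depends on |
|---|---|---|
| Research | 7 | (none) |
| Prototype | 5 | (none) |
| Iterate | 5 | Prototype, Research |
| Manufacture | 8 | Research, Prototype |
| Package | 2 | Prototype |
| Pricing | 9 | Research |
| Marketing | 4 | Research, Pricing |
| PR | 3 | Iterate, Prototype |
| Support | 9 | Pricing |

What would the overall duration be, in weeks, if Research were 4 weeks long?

Critical path before the change: Research→Pricing→Support = 7+9+9 = 25 giving 25 weeks.
Research is on the critical path; changing it to 4 makes that path 22 weeks.
No other chain overtakes it, so the finish is 22 weeks.

22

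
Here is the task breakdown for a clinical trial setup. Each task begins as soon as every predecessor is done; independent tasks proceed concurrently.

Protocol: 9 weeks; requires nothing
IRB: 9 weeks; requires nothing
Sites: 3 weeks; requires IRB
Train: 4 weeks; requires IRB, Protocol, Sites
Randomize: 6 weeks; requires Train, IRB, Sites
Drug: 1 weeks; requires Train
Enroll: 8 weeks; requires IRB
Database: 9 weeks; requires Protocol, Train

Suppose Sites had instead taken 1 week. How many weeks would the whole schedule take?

23

The binding path is IRB→Sites→Train→Database = 9+3+4+9 = 25; finish at 25 weeks.
Sites lies on that path, so at 1 week the path becomes 23 weeks.
That remains the longest chain; total 23 weeks.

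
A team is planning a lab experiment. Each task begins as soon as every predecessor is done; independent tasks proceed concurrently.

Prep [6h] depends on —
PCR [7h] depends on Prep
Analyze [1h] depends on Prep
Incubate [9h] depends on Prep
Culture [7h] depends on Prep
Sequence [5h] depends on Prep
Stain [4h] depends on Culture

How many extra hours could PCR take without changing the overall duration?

Prep→Culture→Stain = 6+7+4 = 17 sets the makespan at 17 hours.
PCR finishes as early as 13 and must finish by 17.
Float = 17 − 13 = 4.

4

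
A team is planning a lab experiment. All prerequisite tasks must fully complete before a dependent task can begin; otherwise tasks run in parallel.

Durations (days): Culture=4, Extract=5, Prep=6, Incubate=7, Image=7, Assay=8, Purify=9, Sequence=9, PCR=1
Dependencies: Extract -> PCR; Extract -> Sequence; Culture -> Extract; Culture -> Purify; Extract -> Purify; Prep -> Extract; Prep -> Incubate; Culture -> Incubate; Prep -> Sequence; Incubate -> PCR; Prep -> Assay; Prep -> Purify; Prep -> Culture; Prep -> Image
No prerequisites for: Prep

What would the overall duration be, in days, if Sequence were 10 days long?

25

As given, the longest chain is Prep→Culture→Extract→Sequence = 6+4+5+9 = 24, so the finish is 24 days.
Sequence lies on that path, so at 10 days the path becomes 25 days.
No other chain overtakes it, so the finish is 25 days.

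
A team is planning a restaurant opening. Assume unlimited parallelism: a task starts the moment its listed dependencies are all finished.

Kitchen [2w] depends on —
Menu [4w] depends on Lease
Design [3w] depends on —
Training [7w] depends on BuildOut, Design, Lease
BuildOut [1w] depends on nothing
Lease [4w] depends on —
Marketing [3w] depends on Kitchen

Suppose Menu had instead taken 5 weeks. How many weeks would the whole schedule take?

11

Actual critical path: Lease→Training = 4+7 = 11 ⇒ 11 weeks.
Menu has 3 weeks of float (longest path through it is 8).
No other chain overtakes it, so the finish is 11 weeks.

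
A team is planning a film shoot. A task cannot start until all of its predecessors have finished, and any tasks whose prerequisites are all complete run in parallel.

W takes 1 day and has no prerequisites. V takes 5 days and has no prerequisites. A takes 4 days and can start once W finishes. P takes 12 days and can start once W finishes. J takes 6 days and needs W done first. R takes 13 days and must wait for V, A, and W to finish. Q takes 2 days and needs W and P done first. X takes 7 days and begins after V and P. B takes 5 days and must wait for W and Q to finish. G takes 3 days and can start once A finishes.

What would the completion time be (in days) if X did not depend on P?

20

Original critical path: W→P→Q→B = 1+12+2+5 = 20 ⇒ 20 days.
Without P→X, X's earliest start moves from 13 to 5.
After: W→P→Q→B = 1+12+2+5 = 20 → 20 days.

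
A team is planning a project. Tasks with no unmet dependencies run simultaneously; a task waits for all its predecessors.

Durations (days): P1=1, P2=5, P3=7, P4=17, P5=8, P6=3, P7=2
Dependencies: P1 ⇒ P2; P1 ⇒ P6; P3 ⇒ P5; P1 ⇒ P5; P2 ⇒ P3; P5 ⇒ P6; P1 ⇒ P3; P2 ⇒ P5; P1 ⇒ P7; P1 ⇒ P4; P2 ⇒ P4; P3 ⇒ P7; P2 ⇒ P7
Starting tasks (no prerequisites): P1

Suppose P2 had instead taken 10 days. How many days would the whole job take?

29

Critical path before the change: P1→P2→P3→P5→P6 = 1+5+7+8+3 = 24 giving 24 days.
P2 lies on that path, so at 10 days the path becomes 29 days.
The critical path is still P1→P2→P3→P5→P6; finish is now 29 days.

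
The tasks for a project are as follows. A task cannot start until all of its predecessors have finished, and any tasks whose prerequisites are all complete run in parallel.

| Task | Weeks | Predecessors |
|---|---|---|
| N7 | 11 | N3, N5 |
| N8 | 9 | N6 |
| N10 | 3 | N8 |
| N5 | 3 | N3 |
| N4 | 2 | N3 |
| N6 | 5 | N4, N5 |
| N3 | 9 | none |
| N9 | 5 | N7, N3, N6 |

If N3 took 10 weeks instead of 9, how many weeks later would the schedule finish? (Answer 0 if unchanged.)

Baseline: N3→N5→N6→N8→N10 = 9+3+5+9+3 = 29 → 29 weeks.
Since N3 is critical, the +1 change carries straight to that chain (now 30 weeks).
The critical path is still N3→N5→N6→N8→N10; finish is now 30 weeks.
Change in finish: 30 − 29 = +1 weeks.

1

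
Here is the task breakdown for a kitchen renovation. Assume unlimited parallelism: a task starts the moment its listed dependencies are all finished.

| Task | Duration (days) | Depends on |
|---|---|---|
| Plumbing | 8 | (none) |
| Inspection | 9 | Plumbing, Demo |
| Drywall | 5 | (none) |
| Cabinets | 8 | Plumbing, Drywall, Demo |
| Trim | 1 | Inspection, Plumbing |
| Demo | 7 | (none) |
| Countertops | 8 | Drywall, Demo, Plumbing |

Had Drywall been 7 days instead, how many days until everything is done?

Critical path before the change: Plumbing→Inspection→Trim = 8+9+1 = 18 giving 18 days.
Drywall has 5 days of float (longest path through it is 13).
That remains the longest chain; total 18 days.

18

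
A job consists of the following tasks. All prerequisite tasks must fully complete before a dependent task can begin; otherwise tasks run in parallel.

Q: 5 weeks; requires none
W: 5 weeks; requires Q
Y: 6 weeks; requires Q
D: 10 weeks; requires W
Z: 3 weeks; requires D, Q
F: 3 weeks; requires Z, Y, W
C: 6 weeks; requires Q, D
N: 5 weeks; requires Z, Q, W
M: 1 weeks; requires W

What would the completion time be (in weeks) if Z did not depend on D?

26

Before: longest chain Q→W→D→Z→N = 5+5+10+3+5 = 28, finish 28.
Without D→Z, Z's earliest start moves from 20 to 5.
After: Q→W→D→C = 5+5+10+6 = 26 → 26 weeks.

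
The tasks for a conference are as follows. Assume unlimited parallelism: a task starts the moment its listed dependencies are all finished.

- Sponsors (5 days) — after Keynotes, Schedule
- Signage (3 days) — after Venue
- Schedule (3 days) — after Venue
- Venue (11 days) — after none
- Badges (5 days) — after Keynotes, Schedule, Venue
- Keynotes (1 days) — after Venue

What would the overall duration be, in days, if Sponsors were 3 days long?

Actual critical path: Venue→Schedule→Sponsors = 11+3+5 = 19 ⇒ 19 days.
Sponsors is on the critical path; changing it to 3 makes that path 17 days.
New critical path: Venue→Schedule→Badges = 11+3+5 = 19 ⇒ 19 days.

19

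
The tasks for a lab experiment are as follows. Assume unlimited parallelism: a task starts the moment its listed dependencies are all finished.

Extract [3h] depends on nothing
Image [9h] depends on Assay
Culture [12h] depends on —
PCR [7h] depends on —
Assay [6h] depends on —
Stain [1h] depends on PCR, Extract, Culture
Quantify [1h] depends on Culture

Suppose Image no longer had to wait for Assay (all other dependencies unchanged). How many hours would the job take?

13

Before: longest chain Assay→Image = 6+9 = 15, finish 15.
Without Assay→Image, Image's earliest start moves from 6 to 0.
New critical path: Culture→Stain = 12+1 = 13 ⇒ 13 hours.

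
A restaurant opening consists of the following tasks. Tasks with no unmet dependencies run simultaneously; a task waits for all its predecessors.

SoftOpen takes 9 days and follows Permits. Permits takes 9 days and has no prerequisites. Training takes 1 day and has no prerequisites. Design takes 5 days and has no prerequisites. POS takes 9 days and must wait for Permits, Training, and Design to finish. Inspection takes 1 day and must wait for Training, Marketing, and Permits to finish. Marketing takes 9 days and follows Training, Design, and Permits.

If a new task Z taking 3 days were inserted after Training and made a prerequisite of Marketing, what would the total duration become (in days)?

19

Originally the project takes 19 days.
With Z inserted, Marketing now waits for max(Training, Design, Permits, Z).
New critical path: Permits→Marketing→Inspection = 9+9+1 = 19 ⇒ 19 days.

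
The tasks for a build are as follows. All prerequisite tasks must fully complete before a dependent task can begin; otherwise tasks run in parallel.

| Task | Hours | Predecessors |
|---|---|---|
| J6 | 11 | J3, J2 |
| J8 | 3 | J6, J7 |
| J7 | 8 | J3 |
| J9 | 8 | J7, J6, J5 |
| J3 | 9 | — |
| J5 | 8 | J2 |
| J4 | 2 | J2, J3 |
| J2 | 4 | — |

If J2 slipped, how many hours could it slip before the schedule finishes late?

J3→J6→J9 = 9+11+8 = 28 sets the makespan at 28 hours.
The longest chain containing J2 totals 23 hours.
So J2 can slip 9 − 4 = 5 hours.

5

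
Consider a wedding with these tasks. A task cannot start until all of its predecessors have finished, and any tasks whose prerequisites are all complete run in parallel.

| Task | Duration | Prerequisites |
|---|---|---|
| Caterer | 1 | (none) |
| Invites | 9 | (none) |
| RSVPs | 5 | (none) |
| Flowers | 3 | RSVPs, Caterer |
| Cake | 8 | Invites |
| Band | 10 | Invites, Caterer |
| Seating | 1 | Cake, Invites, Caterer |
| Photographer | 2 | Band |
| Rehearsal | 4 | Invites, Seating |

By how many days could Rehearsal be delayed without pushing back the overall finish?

The longest chain is Invites→Cake→Seating→Rehearsal = 9+8+1+4 = 22; overall finish 22 days.
Longest path through Rehearsal: 22 days (earliest finish 22, latest finish 22).
Slack of Rehearsal = 18 − 18 = 0 days.

0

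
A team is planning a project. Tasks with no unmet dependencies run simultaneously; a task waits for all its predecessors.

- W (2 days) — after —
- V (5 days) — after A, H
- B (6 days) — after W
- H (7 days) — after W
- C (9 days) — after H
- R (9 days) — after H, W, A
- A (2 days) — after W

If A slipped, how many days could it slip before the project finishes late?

5

Critical path: W→H→R = 2+7+9 = 18, so the finish is 18 days.
The longest chain containing A totals 13 days.
So A can slip 9 − 4 = 5 days.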